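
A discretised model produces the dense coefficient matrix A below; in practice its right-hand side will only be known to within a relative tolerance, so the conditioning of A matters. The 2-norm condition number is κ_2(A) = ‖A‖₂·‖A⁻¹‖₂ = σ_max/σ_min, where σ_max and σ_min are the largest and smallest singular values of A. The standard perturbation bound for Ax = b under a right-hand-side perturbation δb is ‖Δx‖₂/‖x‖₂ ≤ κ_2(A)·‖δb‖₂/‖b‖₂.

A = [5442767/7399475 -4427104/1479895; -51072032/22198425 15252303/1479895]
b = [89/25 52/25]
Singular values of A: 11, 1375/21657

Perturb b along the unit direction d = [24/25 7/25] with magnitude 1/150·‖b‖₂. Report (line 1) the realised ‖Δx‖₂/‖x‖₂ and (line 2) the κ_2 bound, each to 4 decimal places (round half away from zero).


largest singular value 11, smallest 1375/21657
κ_2(A) = 11 / (1375/21657) = 173.2560
bound on ‖Δx‖/‖x‖: κ·ε = 173.2560·1/150 = 1.1550
solve Ax = b  →  x = [61.4456 13.9184]
‖b‖ = 4.1231, ‖x‖ = 63.0022
δb = ε·‖b‖·d = [0.0264 0.0077]; solving A·Δx = δb gives ‖Δx‖ = 0.4329
relative error = 0.0069
so the bound overstates the realised error by a factor of ≈ 168.0832 (computed from the unrounded values)

0.0069
1.1550


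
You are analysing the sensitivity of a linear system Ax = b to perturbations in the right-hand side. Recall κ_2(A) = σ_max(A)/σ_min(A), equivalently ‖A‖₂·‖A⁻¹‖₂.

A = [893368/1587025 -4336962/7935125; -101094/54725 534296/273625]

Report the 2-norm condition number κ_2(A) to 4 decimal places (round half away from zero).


AᵀA = [15028997956/4029837361 -78880604544/20149186805; -78880604544/20149186805 414226196356/100745934025]; tr = 939299816/119793025, det = 38416/4791721
char-poly roots: 196/25 and 4900/4791721
κ_2(A) = √(λ_max/λ_min) = √((196/25) / (4900/4791721)) = 87.5600

87.5600


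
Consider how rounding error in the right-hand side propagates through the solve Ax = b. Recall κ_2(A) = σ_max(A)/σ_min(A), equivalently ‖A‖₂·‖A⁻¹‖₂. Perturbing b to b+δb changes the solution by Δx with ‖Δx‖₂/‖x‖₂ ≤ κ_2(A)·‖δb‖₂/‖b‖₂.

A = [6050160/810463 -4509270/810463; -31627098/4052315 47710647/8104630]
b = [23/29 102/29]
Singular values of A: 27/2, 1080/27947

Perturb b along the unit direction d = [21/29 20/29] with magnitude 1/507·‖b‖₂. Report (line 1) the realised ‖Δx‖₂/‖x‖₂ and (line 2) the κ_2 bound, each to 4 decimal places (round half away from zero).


from the listed singular values, σ₁ = 27/2, σ_n = 1080/27947
condition number: (27/2) ÷ (1080/27947) = 349.3375
perturbation bound = 349.3375·1/507 = 0.6890
solve Ax = b  →  x = [46.4598 62.1933]
‖b‖ = 3.6056, ‖x‖ = 77.6307
Δx = A⁻¹·δb where δb = 1/507·3.6056·d; ‖Δx‖ = 0.1840
realised ‖Δx‖/‖x‖ = 0.0024
realised/bound (from unrounded values) ≈ 0.0034

0.0024
0.6890


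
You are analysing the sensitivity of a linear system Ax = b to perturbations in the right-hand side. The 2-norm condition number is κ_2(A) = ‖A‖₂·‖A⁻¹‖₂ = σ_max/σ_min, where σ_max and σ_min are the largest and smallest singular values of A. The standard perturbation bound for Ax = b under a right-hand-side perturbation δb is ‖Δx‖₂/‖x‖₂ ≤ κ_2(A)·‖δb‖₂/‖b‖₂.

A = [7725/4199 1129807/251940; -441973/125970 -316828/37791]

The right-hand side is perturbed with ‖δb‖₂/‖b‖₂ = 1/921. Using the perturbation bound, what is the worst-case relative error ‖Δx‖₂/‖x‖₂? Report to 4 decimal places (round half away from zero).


0.3713

AᵀA = [861758461/54908100 1240860467/32944860; 1240860467/32944860 178685700169/1976691600]; tr = 248176337/2339280, det = 112550881/1169640000
solving λ² − 248176337/2339280·λ + 112550881/1169640000 = 0 gives λ = 10609/100, 10609/11696400
κ_2(A) = √(λ_max/λ_min) = √((10609/100) / (10609/11696400)) = 342.0000
κ_2(A)·‖δb‖/‖b‖ = 0.3713


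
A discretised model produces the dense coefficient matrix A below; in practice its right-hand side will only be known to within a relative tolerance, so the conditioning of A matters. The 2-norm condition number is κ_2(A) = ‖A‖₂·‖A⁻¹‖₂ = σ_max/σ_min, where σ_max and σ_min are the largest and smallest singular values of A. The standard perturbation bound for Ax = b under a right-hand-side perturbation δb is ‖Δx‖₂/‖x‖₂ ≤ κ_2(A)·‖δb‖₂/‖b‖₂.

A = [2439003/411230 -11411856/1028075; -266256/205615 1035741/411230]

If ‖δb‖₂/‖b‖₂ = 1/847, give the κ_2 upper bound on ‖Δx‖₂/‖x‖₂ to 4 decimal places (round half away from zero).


0.3483

M = AᵀA = [3707498313/100600900 -8688998304/125751125; -8688998304/125751125 325842245649/2515022500]. tr(M)=724099833/4351250, det(M)=276922881/870250000
solving λ² − 724099833/4351250·λ + 276922881/870250000 = 0 gives λ = 16641/100, 16641/8702500
so κ_2 = √((16641/100) / (16641/8702500)) = 295.0000
perturbation bound = 295.0000·1/847 = 0.3483


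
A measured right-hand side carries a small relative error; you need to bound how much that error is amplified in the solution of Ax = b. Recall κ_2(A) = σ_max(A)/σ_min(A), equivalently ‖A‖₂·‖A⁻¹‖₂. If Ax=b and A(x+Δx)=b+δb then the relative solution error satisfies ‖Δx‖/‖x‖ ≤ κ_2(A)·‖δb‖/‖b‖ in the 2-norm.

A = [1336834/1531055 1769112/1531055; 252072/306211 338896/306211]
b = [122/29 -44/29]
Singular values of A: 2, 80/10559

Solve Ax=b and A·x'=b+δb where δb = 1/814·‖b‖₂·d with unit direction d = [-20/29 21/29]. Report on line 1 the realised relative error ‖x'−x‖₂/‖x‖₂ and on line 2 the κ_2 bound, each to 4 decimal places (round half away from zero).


0.0014
0.3243

σ_max = 2, σ_min = 80/10559
κ = σ_max/σ_min = 2/(80/10559) = 263.9750
perturbation bound = 263.9750·1/814 = 0.3243
solve Ax = b  →  x = [422.9600 -315.9700]
2-norm of b is 4.4721; of x, 527.9509
with δb = [-0.0038 0.0040], A·Δx = δb → ‖Δx‖ = 0.7251
dividing the unrounded norms, ‖Δx‖/‖x‖ = 0.0014
so the bound overstates the realised error by a factor of ≈ 236.1068 (computed from the unrounded values)


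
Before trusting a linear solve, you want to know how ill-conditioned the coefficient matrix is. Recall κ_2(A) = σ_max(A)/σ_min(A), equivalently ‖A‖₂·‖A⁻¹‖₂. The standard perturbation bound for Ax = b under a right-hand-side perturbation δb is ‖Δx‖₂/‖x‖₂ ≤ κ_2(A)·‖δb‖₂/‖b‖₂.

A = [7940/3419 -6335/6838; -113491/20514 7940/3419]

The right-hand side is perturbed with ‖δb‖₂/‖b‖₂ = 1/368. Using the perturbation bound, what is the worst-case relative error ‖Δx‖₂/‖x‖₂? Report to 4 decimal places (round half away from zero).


M = AᵀA = [89643649/2490084 -3112480/207507; -3112480/207507 1729625/276676]. tr(M)=52605137/1245042, det(M)=714025/9960336
λ_max, λ_min = (52605137/1245042 ± √691713985807936/387532395441)/2 = 169/4, 4225/2490084
σ_max=√(169/4)=(13/2), σ_min=√(4225/2490084)=(65/1578) → κ = 157.8000
worst-case relative error ≤ 157.8000 × 1/368 = 0.4288

0.4288


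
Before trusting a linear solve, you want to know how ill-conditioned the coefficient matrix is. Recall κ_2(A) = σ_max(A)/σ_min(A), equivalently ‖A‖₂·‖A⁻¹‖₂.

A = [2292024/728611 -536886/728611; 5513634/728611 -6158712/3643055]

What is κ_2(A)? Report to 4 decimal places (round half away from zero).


AᵀA = [210967656228/3141266209 -237335277312/15706331045; -237335277312/15706331045 267076319076/78531655225]; tr = 3296411496/46717225, det = 3111696/46717225
λ_max, λ_min = (3296411496/46717225 ± √10865747271752303616/2182499111700625)/2 = 1764/25, 1764/1868689
κ_2(A) = √(λ_max/λ_min) = √((1764/25) / (1764/1868689)) = 273.4000

273.4000


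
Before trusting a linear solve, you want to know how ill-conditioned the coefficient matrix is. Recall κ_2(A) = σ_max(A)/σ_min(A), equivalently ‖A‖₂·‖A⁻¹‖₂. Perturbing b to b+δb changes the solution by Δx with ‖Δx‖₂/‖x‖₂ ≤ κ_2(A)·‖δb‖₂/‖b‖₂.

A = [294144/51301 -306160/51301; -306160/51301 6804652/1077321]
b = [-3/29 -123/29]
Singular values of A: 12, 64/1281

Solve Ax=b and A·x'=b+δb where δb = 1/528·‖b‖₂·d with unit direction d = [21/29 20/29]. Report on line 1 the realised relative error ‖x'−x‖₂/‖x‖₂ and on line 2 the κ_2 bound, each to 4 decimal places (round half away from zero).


from the listed singular values, σ₁ = 12, σ_n = 64/1281
condition number: 12 ÷ (64/1281) = 240.1875
κ_2(A)·‖δb‖/‖b‖ = 0.4549
solve Ax = b  →  x = [-43.3098 -41.5927]
‖b‖₂ = 4.2426 and ‖x‖₂ = 60.0474
with δb = [0.0058 0.0055], A·Δx = δb → ‖Δx‖ = 0.1608
dividing the unrounded norms, ‖Δx‖/‖x‖ = 0.0027
tightness: 0.0027 against a bound of 0.4549 (unrounded ratio ≈ 0.0059)

0.0027
0.4549


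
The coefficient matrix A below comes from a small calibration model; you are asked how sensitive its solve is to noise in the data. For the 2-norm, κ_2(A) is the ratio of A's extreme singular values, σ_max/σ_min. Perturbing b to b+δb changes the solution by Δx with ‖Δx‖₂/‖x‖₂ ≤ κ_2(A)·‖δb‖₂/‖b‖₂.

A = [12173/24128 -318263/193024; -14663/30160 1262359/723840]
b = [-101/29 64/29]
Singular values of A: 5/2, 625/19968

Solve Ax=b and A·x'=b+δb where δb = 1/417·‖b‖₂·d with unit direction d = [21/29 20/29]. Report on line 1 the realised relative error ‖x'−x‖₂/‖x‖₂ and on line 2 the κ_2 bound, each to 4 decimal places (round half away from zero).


0.0099
0.1915

σ_max = 5/2, σ_min = 625/19968
condition number: (5/2) ÷ (625/19968) = 79.8720
worst-case relative error ≤ 79.8720 × 1/417 = 0.1915
solve Ax = b  →  x = [-31.1188 -7.4097]
‖b‖ = 4.1231, ‖x‖ = 31.9888
δb = ε·‖b‖·d = [0.0072 0.0068]; solving A·Δx = δb gives ‖Δx‖ = 0.3159
dividing the unrounded norms, ‖Δx‖/‖x‖ = 0.0099
so the bound overstates the realised error by a factor of ≈ 19.3961 (computed from the unrounded values)


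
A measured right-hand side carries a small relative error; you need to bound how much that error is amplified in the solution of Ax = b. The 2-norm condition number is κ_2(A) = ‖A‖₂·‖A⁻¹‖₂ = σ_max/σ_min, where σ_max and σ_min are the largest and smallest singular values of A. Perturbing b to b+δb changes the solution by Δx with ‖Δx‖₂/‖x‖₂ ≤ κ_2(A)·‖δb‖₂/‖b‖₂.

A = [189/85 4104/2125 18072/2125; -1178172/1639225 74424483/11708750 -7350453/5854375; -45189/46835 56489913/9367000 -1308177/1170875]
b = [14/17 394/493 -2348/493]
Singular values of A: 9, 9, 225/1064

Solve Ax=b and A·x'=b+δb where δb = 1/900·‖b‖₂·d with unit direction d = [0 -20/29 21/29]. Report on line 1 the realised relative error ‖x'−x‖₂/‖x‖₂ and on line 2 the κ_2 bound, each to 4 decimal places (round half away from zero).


σ_max = 9, σ_min = 225/1064
κ_2(A) = 9 / (225/1064) = 42.5600
κ_2(A)·‖δb‖/‖b‖ = 0.0473
solve Ax = b  →  x = [18.2212 1.2099 -4.9419]
2-norm of b is 4.8990; of x, 18.9182
δb = ε·‖b‖·d = [0.0000 -0.0038 0.0039]; solving A·Δx = δb gives ‖Δx‖ = 0.0257
realised ‖Δx‖/‖x‖ = 0.0014
tightness: 0.0014 against a bound of 0.0473 (unrounded ratio ≈ 0.0288)

0.0014
0.0473


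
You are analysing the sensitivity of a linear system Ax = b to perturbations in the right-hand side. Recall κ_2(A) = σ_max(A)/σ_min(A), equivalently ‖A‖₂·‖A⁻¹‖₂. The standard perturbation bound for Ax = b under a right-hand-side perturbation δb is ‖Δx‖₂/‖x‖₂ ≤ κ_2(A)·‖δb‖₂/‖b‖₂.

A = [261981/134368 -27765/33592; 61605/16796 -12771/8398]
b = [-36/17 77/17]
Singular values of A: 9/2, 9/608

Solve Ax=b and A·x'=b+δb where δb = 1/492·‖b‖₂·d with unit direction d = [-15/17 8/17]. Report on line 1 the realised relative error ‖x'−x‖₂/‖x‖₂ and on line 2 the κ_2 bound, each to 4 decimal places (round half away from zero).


largest singular value 9/2, smallest 9/608
condition number: (9/2) ÷ (9/608) = 304.0000
worst-case relative error ≤ 304.0000 × 1/492 = 0.6179
solve Ax = b  →  x = [104.5470 249.1795]
‖b‖₂ = 5.0000 and ‖x‖₂ = 270.2230
with δb = [-0.0090 0.0048], A·Δx = δb → ‖Δx‖ = 0.6865
realised ‖Δx‖/‖x‖ = 0.0025
tightness: 0.0025 against a bound of 0.6179 (unrounded ratio ≈ 0.0041)

0.0025
0.6179


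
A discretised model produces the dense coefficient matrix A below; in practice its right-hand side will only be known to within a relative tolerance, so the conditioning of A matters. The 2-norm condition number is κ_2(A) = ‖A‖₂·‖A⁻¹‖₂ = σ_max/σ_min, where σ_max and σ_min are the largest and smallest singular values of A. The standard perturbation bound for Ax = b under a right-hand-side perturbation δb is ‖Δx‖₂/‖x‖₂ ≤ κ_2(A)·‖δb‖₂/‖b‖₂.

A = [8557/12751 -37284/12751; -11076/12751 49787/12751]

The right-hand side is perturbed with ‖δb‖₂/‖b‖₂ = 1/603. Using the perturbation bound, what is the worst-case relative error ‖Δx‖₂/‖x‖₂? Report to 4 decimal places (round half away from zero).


0.5158

AᵀA = [195900025/162588001 -870480000/162588001; -870480000/162588001 3868842025/162588001]; tr = 2418050/96721, det = 625/96721
solving λ² − 2418050/96721·λ + 625/96721 = 0 gives λ = 25, 25/96721
κ_2(A) = √(λ_max/λ_min) = √(25 / (25/96721)) = 311.0000
bound on ‖Δx‖/‖x‖: κ·ε = 311.0000·1/603 = 0.5158


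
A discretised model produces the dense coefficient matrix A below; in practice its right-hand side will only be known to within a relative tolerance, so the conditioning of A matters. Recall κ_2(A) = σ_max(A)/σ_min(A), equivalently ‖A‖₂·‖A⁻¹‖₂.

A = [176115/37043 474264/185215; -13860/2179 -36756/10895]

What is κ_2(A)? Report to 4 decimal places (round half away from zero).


form AᵀA = [86533277625/1372183849 46150526520/1372183849; 46150526520/1372183849 24614654544/1372183849] with trace 384594921/4748041 and determinant 291600/4748041
char-poly roots: 81 and 3600/4748041
κ = σ_max/σ_min = 9/(60/2179) = 326.8500

326.8500


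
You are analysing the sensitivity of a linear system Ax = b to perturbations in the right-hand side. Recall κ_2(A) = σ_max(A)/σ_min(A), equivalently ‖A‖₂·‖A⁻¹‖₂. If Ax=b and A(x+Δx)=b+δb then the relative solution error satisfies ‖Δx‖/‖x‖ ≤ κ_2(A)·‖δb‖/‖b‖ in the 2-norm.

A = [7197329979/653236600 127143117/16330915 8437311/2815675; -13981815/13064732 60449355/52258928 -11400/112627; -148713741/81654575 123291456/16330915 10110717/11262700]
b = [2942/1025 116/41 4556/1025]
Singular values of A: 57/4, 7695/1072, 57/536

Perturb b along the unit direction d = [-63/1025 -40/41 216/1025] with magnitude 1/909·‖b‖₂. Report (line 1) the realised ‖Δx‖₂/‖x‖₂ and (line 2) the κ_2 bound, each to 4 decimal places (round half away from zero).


from the listed singular values, σ₁ = 57/4, σ_n = 57/536
κ_2(A) = (57/4) / (57/536) = 134.0000
bound on ‖Δx‖/‖x‖: κ·ε = 134.0000·1/909 = 0.1474
solve Ax = b  →  x = [2.8035 3.4395 -18.2867]
‖b‖ = 6.0000, ‖x‖ = 18.8174
Δx = A⁻¹·δb where δb = 1/909·6.0000·d; ‖Δx‖ = 0.0621
dividing the unrounded norms, ‖Δx‖/‖x‖ = 0.0033
realised/bound (from unrounded values) ≈ 0.0224

0.0033
0.1474


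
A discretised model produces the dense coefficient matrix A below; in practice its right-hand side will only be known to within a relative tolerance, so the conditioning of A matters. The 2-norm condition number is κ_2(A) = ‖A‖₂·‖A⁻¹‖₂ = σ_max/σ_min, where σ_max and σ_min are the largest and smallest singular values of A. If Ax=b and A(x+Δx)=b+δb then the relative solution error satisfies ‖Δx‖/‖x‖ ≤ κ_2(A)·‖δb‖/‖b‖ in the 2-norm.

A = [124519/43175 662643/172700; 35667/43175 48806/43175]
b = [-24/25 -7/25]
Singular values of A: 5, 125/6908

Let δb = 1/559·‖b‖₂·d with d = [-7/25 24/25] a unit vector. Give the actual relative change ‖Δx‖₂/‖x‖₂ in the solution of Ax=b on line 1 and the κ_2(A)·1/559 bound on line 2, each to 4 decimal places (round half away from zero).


0.4943
0.4943

largest singular value 5, smallest 125/6908
κ_2(A) = 5 / (125/6908) = 276.3200
bound on ‖Δx‖/‖x‖: κ·ε = 276.3200·1/559 = 0.4943
solve Ax = b  →  x = [-0.1200 -0.1600]
‖b‖₂ = 1.0000 and ‖x‖₂ = 0.2000
with δb = [-0.0005 0.0017], A·Δx = δb → ‖Δx‖ = 0.0989
dividing the unrounded norms, ‖Δx‖/‖x‖ = 0.4943
so the bound is sharp here: realised error equals the bound


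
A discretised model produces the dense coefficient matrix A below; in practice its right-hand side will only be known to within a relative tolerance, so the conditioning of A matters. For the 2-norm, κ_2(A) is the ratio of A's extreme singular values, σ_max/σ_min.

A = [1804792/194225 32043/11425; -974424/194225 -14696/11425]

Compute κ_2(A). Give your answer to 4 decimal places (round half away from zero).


M = AᵀA = [2911263872/26106125 848836296/26106125; 848836296/26106125 248545253/26106125]. tr(M)=25278473/208849, det(M)=937024/208849
eigenvalues of AᵀA: λ = (tr ± √(tr²−4·det))/2 = 121, 7744/208849
κ_2(A) = √(λ_max/λ_min) = √(121 / (7744/208849)) = 57.1250

57.1250


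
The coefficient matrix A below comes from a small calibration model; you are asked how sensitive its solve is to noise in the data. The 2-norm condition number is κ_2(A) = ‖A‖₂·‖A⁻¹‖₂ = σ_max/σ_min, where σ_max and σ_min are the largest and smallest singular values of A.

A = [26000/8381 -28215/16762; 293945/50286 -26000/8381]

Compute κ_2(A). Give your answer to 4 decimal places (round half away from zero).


261.0000

AᵀA = [383182225/8749764 -17030000/729147; -17030000/729147 12111025/972196]; tr = 851525/15138, det = 625/13456
eigenvalues of AᵀA: λ = (tr ± √(tr²−4·det))/2 = 225/4, 25/30276
so κ_2 = √((225/4) / (25/30276)) = 261.0000


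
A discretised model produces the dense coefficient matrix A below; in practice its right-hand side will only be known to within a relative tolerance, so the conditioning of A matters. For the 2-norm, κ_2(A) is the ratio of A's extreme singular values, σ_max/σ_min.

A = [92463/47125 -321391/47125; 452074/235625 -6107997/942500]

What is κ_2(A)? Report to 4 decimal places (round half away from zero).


AᵀA = [497153461/66015625 -3408409179/132031250; -3408409179/132031250 93489295249/1056250000]; tr = 162310001/1690000, det = 5764801/42250000
solving λ² − 162310001/1690000·λ + 5764801/42250000 = 0 gives λ = 2401/25, 2401/1690000
σ_max=√(2401/25)=(49/5), σ_min=√(2401/1690000)=(49/1300) → κ = 260.0000

260.0000


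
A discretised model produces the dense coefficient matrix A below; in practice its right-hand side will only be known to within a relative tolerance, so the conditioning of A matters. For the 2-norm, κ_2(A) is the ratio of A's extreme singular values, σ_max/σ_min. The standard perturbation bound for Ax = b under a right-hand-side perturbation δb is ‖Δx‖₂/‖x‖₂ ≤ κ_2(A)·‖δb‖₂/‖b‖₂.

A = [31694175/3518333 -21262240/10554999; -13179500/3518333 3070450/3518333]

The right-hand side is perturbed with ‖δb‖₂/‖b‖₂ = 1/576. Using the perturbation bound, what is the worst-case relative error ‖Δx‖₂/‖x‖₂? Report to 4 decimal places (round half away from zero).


AᵀA = [6971715675625/73246550881 -1568619611000/73246550881; -1568619611000/73246550881 3177111352900/659218957929]; tr = 39216271525/392158809, det = 39062500/392158809
char-poly roots: 100 and 390625/392158809
σ_max=√100=10, σ_min=√(390625/392158809)=(625/19803) → κ = 316.8480
κ_2(A)·‖δb‖/‖b‖ = 0.5501

0.5501


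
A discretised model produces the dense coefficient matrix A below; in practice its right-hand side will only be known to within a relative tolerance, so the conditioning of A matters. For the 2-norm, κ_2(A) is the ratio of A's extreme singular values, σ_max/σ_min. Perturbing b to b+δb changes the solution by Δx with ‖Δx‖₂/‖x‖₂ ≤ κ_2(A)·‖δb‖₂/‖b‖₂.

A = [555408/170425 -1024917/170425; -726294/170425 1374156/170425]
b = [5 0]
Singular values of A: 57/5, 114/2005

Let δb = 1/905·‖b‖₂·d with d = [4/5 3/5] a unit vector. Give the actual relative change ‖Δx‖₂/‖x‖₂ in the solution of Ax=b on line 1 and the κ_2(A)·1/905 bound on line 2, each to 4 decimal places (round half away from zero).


from the listed singular values, σ₁ = 57/5, σ_n = 114/2005
κ = σ_max/σ_min = (57/5)/(114/2005) = 200.5000
bound on ‖Δx‖/‖x‖: κ·ε = 200.5000·1/905 = 0.2215
solve Ax = b  →  x = [62.1981 32.8741]
‖b‖ = 5.0000, ‖x‖ = 70.3514
Δx = A⁻¹·δb where δb = 1/905·5.0000·d; ‖Δx‖ = 0.0972
dividing the unrounded norms, ‖Δx‖/‖x‖ = 0.0014
so the bound overstates the realised error by a factor of ≈ 160.4011 (computed from the unrounded values)

0.0014
0.2215


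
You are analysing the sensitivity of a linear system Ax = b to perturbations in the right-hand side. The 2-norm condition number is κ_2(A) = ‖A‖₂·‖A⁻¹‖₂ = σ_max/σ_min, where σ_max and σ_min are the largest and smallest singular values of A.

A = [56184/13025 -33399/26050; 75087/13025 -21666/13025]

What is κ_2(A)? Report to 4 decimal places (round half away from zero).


260.5000

AᵀA = [351787977/6786025 -102603186/6786025; -102603186/6786025 119726217/27144100]; tr = 61075125/1085764, det = 50625/1085764
char-poly roots: 225/4 and 225/271441
so κ_2 = √((225/4) / (225/271441)) = 260.5000


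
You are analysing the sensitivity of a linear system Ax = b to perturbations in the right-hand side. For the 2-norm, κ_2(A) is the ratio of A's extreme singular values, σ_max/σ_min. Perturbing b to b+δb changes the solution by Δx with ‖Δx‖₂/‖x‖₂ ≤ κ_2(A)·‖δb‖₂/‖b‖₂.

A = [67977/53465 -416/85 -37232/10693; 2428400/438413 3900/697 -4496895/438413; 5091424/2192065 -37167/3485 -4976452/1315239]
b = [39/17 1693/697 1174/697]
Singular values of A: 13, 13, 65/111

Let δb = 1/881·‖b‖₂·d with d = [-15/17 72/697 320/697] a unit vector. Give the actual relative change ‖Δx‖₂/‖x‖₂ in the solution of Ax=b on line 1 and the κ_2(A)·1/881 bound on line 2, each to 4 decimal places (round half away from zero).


0.0042
0.0252

largest singular value 13, smallest 65/111
κ_2(A) = 13 / (65/111) = 22.2000
bound on ‖Δx‖/‖x‖: κ·ε = 22.2000·1/881 = 0.0252
solve Ax = b  →  x = [-1.3837 -0.0923 -1.0344]
‖b‖₂ = 3.7417 and ‖x‖₂ = 1.7301
re-solving with b+δb shifts x by Δx of norm 0.0073
relative error = 0.0042
tightness: 0.0042 against a bound of 0.0252 (unrounded ratio ≈ 0.1664)


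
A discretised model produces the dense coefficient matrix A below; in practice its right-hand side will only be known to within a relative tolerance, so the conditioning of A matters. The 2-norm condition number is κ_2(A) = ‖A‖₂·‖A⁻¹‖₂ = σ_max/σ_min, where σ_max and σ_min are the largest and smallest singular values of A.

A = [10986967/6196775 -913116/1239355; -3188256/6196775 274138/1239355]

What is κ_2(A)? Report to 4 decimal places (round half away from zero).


305.0720

AᵀA = [16108113253/4726156357 -6711629220/4726156357; -6711629220/4726156357 2796715300/4726156357]; tr = 1454217581/363550489, det = 62500/363550489
λ_max, λ_min = (1454217581/363550489 ± √2114657885267241561/132168958052139121)/2 = 4, 15625/363550489
so κ_2 = √(4 / (15625/363550489)) = 305.0720


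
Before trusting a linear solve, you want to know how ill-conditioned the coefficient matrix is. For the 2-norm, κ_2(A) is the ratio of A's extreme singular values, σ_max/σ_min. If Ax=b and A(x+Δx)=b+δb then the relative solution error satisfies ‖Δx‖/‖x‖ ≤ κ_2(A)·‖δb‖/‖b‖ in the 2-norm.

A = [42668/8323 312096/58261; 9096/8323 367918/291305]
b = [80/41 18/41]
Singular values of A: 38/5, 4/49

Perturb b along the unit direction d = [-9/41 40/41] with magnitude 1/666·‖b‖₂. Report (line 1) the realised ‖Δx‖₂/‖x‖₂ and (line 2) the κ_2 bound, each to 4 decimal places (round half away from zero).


0.1398
0.1398

σ_max = 38/5, σ_min = 4/49
κ = σ_max/σ_min = (38/5)/(4/49) = 93.1000
κ_2(A)·‖δb‖/‖b‖ = 0.1398
solve Ax = b  →  x = [0.1815 0.1906]
2-norm of b is 2.0000; of x, 0.2632
with δb = [-0.0007 0.0029], A·Δx = δb → ‖Δx‖ = 0.0368
relative error = 0.1398
tightness: 0.1398 against a bound of 0.1398; the bound is attained (ratio 1)


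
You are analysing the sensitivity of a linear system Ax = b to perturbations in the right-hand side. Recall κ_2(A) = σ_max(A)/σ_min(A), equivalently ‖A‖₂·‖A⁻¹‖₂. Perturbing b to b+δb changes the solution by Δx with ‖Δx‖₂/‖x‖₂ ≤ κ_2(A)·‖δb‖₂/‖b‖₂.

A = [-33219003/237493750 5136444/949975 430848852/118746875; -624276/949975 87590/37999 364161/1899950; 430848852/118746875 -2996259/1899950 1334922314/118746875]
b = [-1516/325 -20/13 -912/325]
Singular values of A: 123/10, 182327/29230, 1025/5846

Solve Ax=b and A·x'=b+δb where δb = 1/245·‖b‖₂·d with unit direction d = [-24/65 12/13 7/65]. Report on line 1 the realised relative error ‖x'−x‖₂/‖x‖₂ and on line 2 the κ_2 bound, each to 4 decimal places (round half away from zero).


0.1832
0.2863

σ_max = 123/10, σ_min = 1025/5846
κ = σ_max/σ_min = (123/10)/(1025/5846) = 70.1520
worst-case relative error ≤ 70.1520 × 1/245 = 0.2863
solve Ax = b  →  x = [0.0441 -0.6256 -0.3516]
2-norm of b is 5.6569; of x, 0.7190
re-solving with b+δb shifts x by Δx of norm 0.1317
relative error = 0.1832
realised/bound (from unrounded values) ≈ 0.6396


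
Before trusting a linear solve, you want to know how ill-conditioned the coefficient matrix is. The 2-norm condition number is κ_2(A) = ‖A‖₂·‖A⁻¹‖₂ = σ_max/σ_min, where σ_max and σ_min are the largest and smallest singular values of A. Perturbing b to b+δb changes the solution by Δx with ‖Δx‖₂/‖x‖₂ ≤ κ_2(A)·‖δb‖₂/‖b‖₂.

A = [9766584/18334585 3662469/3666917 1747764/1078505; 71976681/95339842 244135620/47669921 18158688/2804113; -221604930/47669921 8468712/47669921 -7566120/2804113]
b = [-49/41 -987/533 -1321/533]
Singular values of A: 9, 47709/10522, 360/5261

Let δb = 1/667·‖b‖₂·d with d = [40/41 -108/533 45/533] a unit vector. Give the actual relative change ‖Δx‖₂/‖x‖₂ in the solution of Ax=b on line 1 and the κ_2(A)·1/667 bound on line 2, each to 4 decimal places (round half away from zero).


largest singular value 9, smallest 360/5261
condition number: 9 ÷ (360/5261) = 131.5250
bound on ‖Δx‖/‖x‖: κ·ε = 131.5250·1/667 = 0.1972
solve Ax = b  →  x = [6.0541 9.9455 -8.8572]
2-norm of b is 3.3166; of x, 14.6293
with δb = [0.0049 -0.0010 0.0004], A·Δx = δb → ‖Δx‖ = 0.0727
dividing the unrounded norms, ‖Δx‖/‖x‖ = 0.0050
so the bound overstates the realised error by a factor of ≈ 39.6980 (computed from the unrounded values)

0.0050
0.1972


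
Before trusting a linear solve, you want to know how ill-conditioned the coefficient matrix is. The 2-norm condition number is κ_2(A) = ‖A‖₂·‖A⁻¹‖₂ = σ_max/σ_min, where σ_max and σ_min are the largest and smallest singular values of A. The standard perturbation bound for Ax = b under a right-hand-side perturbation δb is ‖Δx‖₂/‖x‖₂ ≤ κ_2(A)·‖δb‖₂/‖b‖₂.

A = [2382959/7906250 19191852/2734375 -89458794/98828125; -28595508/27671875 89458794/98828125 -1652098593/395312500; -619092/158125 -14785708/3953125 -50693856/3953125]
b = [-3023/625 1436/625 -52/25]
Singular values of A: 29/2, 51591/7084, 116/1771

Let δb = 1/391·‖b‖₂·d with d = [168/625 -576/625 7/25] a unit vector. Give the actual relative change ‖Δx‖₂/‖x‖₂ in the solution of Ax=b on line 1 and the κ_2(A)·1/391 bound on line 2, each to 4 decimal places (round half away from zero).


largest singular value 29/2, smallest 116/1771
condition number: (29/2) ÷ (116/1771) = 221.3750
worst-case relative error ≤ 221.3750 × 1/391 = 0.5662
solve Ax = b  →  x = [58.6455 -5.2965 -16.1980]
‖b‖₂ = 5.7446 and ‖x‖₂ = 61.0715
δb = ε·‖b‖·d = [0.0039 -0.0135 0.0041]; solving A·Δx = δb gives ‖Δx‖ = 0.2243
relative error = 0.0037
tightness: 0.0037 against a bound of 0.5662 (unrounded ratio ≈ 0.0065)

0.0037
0.5662


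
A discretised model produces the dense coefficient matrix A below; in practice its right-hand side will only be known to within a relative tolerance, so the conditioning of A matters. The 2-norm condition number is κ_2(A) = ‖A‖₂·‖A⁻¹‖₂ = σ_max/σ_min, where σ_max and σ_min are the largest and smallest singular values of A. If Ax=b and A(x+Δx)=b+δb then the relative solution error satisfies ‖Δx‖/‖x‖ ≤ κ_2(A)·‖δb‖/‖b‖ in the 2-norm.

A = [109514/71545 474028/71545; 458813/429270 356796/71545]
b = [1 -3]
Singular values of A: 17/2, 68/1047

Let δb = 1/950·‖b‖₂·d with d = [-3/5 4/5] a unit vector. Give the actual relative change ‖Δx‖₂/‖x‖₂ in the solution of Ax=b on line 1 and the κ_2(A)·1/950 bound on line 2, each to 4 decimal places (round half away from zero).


from the listed singular values, σ₁ = 17/2, σ_n = 68/1047
κ = σ_max/σ_min = (17/2)/(68/1047) = 130.8750
bound on ‖Δx‖/‖x‖: κ·ε = 130.8750·1/950 = 0.1378
solve Ax = b  →  x = [45.0387 -10.2543]
‖b‖ = 3.1623, ‖x‖ = 46.1913
δb = ε·‖b‖·d = [-0.0020 0.0027]; solving A·Δx = δb gives ‖Δx‖ = 0.0513
relative error = 0.0011
tightness: 0.0011 against a bound of 0.1378 (unrounded ratio ≈ 0.0081)

0.0011
0.1378


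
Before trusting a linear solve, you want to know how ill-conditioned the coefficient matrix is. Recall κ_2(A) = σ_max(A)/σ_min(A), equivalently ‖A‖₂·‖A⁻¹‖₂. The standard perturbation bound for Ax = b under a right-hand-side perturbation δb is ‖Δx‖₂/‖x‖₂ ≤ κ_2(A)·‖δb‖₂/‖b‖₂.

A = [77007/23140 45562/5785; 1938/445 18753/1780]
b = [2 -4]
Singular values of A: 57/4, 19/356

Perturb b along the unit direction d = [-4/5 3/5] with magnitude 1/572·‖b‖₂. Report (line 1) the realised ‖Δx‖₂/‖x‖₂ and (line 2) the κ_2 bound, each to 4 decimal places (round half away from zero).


σ_max = 57/4, σ_min = 19/356
κ_2(A) = (57/4) / (19/356) = 267.0000
bound on ‖Δx‖/‖x‖: κ·ε = 267.0000·1/572 = 0.4668
solve Ax = b  →  x = [69.1282 -28.9555]
2-norm of b is 4.4721; of x, 74.9475
Δx = A⁻¹·δb where δb = 1/572·4.4721·d; ‖Δx‖ = 0.1465
relative error = 0.0020
realised/bound (from unrounded values) ≈ 0.0042

0.0020
0.4668


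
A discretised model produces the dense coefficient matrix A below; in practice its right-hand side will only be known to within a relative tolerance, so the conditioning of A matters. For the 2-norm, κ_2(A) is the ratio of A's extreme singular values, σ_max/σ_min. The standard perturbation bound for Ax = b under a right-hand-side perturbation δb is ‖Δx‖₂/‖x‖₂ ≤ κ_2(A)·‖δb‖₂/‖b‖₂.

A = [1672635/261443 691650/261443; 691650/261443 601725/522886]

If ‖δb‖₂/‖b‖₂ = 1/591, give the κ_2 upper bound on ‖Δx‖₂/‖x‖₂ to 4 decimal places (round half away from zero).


form AᵀA = [19385133525/404452321 8076742875/404452321; 8076742875/404452321 13465040625/1617809284] with trace 538494525/9572836 and determinant 1265625/9572836
solving λ² − 538494525/9572836·λ + 1265625/9572836 = 0 gives λ = 225/4, 5625/2393209
so κ_2 = √((225/4) / (5625/2393209)) = 154.7000
bound on ‖Δx‖/‖x‖: κ·ε = 154.7000·1/591 = 0.2618

0.2618


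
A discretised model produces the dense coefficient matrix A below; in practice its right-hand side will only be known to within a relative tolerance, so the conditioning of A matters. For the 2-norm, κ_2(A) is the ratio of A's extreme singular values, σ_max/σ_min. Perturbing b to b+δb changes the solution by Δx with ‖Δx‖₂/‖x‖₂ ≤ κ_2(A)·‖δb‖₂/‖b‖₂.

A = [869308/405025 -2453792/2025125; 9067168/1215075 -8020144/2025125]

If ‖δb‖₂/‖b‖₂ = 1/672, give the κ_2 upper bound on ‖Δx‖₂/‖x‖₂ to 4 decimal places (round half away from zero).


AᵀA = [8377863824/138955977 -7446521984/231593295; -7446521984/231593295 6620593408/385988825]; tr = 15825408016/204347025, det = 59969536/204347025
eigenvalues of AᵀA: λ = (tr ± √(tr²−4·det))/2 = 1936/25, 30976/8173881
κ_2(A) = √(λ_max/λ_min) = √((1936/25) / (30976/8173881)) = 142.9500
bound on ‖Δx‖/‖x‖: κ·ε = 142.9500·1/672 = 0.2127

0.2127


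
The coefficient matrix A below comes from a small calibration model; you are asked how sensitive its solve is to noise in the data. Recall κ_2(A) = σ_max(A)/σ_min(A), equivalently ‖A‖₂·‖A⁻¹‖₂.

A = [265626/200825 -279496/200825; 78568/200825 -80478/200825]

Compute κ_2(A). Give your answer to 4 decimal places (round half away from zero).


277.0000

form AᵀA = [122768164/64529089 -128903040/64529089; -128903040/64529089 135351556/64529089] with trace 306920/76729 and determinant 16/76729
solving λ² − 306920/76729·λ + 16/76729 = 0 gives λ = 4, 4/76729
σ_max=√4=2, σ_min=√(4/76729)=(2/277) → κ = 277.0000


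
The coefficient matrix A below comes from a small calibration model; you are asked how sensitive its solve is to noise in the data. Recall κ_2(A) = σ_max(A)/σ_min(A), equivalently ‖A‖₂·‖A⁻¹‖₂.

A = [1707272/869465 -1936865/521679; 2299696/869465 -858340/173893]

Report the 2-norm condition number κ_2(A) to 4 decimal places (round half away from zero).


form AᵀA = [328135174976/30238775449 -1845703715240/90716326347; -1845703715240/90716326347 10382174028625/272148979041] with trace 46143220081/941691969 and determinant 15366400/941691969
λ_max, λ_min = (46143220081/941691969 ± √2129138877781711880161/886783764479096961)/2 = 49, 313600/941691969
κ = σ_max/σ_min = 7/(560/30687) = 383.5875

383.5875


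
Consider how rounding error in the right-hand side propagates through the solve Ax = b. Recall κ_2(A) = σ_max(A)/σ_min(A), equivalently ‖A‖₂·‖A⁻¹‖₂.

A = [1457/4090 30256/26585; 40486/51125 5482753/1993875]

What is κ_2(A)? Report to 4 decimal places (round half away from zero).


122.7000

M = AᵀA = [7883245409/10455062500 20254041766/7841296875; 20254041766/7841296875 208342302361/23523890625]. tr(M)=1446909469/150552900, det(M)=923521/150552900
solving λ² − 1446909469/150552900·λ + 923521/150552900 = 0 gives λ = 961/100, 961/1505529
σ_max=√(961/100)=(31/10), σ_min=√(961/1505529)=(31/1227) → κ = 122.7000


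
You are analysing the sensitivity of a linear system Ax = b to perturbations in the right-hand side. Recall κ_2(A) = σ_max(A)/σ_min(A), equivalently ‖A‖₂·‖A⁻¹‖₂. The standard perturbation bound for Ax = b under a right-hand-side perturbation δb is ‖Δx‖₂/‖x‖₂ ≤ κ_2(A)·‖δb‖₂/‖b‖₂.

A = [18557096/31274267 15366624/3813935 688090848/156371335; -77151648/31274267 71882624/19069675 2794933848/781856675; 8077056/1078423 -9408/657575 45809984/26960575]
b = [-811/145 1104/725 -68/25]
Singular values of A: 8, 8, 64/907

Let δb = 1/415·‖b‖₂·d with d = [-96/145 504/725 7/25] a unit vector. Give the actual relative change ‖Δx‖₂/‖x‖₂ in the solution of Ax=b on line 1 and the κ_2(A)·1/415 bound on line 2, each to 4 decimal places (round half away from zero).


largest singular value 8, smallest 64/907
κ = σ_max/σ_min = 8/(64/907) = 113.3750
bound on ‖Δx‖/‖x‖: κ·ε = 113.3750·1/415 = 0.2732
solve Ax = b  →  x = [-9.0100 -41.3082 37.7666]
2-norm of b is 6.4031; of x, 56.6909
δb = ε·‖b‖·d = [-0.0102 0.0107 0.0043]; solving A·Δx = δb gives ‖Δx‖ = 0.2187
dividing the unrounded norms, ‖Δx‖/‖x‖ = 0.0039
so the bound overstates the realised error by a factor of ≈ 70.8291 (computed from the unrounded values)

0.0039
0.2732


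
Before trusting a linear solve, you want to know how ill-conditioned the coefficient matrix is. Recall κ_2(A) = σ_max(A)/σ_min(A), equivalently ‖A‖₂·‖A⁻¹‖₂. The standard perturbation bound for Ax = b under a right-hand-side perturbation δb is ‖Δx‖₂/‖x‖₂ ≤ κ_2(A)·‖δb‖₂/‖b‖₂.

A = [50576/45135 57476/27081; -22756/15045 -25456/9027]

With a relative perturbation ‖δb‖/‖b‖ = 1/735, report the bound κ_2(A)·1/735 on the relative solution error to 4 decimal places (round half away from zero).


0.4335

AᵀA = [16984592/4793337 95534080/14380011; 95534080/14380011 537386000/43140033]; tr = 40602784/2537649, det = 6400/2537649
eigenvalues of AᵀA: λ = (tr ± √(tr²−4·det))/2 = 16, 400/2537649
σ_max=√16=4, σ_min=√(400/2537649)=(20/1593) → κ = 318.6000
κ_2(A)·‖δb‖/‖b‖ = 0.4335


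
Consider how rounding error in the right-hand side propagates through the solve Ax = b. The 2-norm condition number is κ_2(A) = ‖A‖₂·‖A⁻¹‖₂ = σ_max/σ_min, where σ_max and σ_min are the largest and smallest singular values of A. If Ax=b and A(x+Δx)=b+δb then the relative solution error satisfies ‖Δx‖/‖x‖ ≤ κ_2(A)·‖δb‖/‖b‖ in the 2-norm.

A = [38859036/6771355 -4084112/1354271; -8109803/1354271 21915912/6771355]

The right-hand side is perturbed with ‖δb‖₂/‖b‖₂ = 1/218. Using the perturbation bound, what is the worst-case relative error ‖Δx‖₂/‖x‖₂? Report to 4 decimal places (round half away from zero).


form AᵀA = [3750591315481/54519915025 -400045641048/10903983005; -400045641048/10903983005 1066951806784/54519915025] with trace 3333939877/37730045 and determinant 1249198336/4716255625
eigenvalues of AᵀA: λ = (tr ± √(tr²−4·det))/2 = 2209/25, 565504/188650225
κ_2(A) = √(λ_max/λ_min) = √((2209/25) / (565504/188650225)) = 171.6875
κ_2(A)·‖δb‖/‖b‖ = 0.7876

0.7876


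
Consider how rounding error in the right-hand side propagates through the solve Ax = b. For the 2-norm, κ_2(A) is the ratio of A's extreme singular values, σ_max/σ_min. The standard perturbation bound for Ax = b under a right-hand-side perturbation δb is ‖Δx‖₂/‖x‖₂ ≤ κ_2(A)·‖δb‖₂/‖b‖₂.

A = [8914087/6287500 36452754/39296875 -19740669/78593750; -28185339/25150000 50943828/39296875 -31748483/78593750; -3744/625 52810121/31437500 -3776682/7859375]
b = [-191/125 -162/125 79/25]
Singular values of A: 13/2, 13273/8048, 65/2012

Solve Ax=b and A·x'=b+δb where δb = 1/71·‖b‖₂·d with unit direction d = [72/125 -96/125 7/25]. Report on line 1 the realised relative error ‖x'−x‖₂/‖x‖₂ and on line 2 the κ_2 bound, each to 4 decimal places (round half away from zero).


from the listed singular values, σ₁ = 13/2, σ_n = 65/2012
condition number: (13/2) ÷ (65/2012) = 201.2000
worst-case relative error ≤ 201.2000 × 1/71 = 2.8338
solve Ax = b  →  x = [-0.7826 7.6735 30.0055]
‖b‖ = 3.7417, ‖x‖ = 30.9810
with δb = [0.0304 -0.0405 0.0148], A·Δx = δb → ‖Δx‖ = 1.6312
dividing the unrounded norms, ‖Δx‖/‖x‖ = 0.0527
so the bound overstates the realised error by a factor of ≈ 53.8202 (computed from the unrounded values)

0.0527
2.8338


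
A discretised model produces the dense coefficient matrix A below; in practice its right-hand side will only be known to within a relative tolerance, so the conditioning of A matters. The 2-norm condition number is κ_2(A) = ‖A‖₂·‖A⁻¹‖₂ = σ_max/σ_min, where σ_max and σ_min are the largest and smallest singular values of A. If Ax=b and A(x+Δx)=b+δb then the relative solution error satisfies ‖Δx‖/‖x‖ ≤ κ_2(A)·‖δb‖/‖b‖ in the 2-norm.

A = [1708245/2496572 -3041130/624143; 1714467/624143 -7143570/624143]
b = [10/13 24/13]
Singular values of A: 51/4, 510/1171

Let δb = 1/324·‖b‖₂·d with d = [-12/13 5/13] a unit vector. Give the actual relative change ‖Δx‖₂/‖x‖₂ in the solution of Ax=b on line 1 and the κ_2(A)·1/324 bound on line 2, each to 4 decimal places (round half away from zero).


from the listed singular values, σ₁ = 51/4, σ_n = 510/1171
κ_2(A) = (51/4) / (510/1171) = 29.2750
worst-case relative error ≤ 29.2750 × 1/324 = 0.0904
solve Ax = b  →  x = [0.0344 -0.1530]
‖b‖₂ = 2.0000 and ‖x‖₂ = 0.1569
Δx = A⁻¹·δb where δb = 1/324·2.0000·d; ‖Δx‖ = 0.0142
dividing the unrounded norms, ‖Δx‖/‖x‖ = 0.0904
realised/bound = 1 exactly: the bound is attained for this b and d

0.0904
0.0904
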